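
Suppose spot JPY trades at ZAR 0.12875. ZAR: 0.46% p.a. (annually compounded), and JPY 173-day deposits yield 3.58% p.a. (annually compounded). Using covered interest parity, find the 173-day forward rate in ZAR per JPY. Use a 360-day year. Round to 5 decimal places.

0.12687

T = 173/360 years.
ZAR accumulates by (1 + 0.0046)^(173/360) = 1.0022079.
JPY growth factor: (1 + 0.0358)^(173/360) = 1.0170468.
Forward (ZAR per JPY) = 0.12875 × 1.0022079 / 1.0170468 = 0.1268715.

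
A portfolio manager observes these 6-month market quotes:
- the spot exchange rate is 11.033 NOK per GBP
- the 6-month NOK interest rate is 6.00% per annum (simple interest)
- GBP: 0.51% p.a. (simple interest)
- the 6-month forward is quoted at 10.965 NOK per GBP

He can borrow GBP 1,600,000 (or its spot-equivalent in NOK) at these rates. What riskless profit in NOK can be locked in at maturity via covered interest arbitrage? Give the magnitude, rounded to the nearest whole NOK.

NOK 593,647

T = 6/12 years.
Invest the GBP and cover forward: 1,600,000 × 1.002550 × 10.965 = NOK 17,588,737.20.
Convert at spot and invest in NOK: 1,600,000 × 11.033 × 1.030000 = NOK 18,182,384.00.
The quoted forward undervalues GBP, so borrow GBP, convert to NOK at spot, deposit the NOK at 6.00%, and buy GBP forward at 10.965 to cover the loan.
Profit = 18,182,384.00 − 17,588,737.20 = NOK 593,647.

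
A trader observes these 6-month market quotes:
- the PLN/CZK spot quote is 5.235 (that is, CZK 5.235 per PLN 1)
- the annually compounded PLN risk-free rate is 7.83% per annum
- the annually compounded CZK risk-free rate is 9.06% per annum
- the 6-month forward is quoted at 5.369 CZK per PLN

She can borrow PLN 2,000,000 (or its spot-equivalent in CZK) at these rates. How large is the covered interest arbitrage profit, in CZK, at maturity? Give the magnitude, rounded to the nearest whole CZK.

CZK 216,462

T = 6/12 years.
Keep in PLN, deliver into the forward: 2,000,000·1.0384122495·5.369 = CZK 11,150,470.74.
Swap to CZK now, deposit: 2,000,000·5.235·1.0443179592 = CZK 10,934,009.03.
The quoted forward overvalues PLN, so borrow CZK, buy PLN at spot, deposit the PLN at 7.83%, and sell the proceeds forward at 5.369.
The gap between the two covered legs is CZK 216,462.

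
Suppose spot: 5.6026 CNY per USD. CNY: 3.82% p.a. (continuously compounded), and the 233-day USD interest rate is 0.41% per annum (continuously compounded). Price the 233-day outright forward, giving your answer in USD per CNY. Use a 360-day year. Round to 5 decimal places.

0.17459

T = 233/360 years.
CNY growth factor: e^(0.0382×233/360) = 1.0250321.
USD accumulates by e^(0.0041×233/360) = 1.0026571.
CIP: F = S · (grow CNY)/(grow USD) = 5.6026 × 1.0250321/1.0026571 = 5.727626 CNY per USD.
Invert for USD per CNY: 1 / 5.727626 = 0.17459.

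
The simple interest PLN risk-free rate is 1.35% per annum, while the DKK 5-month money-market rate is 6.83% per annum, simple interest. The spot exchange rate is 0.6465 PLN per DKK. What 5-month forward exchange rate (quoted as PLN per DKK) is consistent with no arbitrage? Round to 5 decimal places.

T = 5/12 years.
Growth of 1 PLN over T: 1 + 0.0135×5/12 = 1.005625.
DKK accumulates by 1 + 0.0683×5/12 = 1.0284583.
So F = 0.6465 × 1.005625 / 1.0284583 = 0.6321467 (PLN/DKK).

0.63215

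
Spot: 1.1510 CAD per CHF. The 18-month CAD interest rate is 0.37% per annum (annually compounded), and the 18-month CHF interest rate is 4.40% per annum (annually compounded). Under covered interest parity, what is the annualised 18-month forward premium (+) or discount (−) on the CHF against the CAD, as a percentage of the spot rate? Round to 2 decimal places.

T = 18/12 years.
CIP forward (CAD per CHF) = 1.151 × 1.0055551/1.0667208 = 1.0850017.
(F − S)/S ÷ T = (1.0850017 − 1.151)/1.151/(18/12) = -0.038227 → -3.82%.

-3.82%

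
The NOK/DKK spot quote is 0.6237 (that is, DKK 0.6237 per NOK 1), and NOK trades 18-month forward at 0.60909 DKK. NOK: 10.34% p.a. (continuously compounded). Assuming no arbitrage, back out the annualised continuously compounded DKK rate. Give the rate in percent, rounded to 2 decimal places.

T = 18/12 years.
By CIP, F/S equals the DKK-to-NOK growth ratio: 0.60909/0.6237 = 0.9765753.
NOK growth factor: e^(0.1034×18/12) = 1.1677747.
Hence g_DKK = 1.1404199.
r = ln(1.1404199)/(18/12) = 0.087598 → 8.76%.

8.76%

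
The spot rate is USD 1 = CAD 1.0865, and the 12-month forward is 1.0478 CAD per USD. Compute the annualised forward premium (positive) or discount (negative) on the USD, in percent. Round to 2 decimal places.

-3.56%

T = 1 year.
USD trades forward at -3.56190% vs spot over the period.
Per annum: -0.0356190 / 1 = -0.035619 = -3.56%.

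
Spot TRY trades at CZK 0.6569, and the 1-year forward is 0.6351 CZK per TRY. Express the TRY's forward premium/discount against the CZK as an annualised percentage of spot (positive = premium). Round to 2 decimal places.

T = 1 year.
TRY trades forward at -3.31862% vs spot over the period.
×(1/T) gives -3.32% p.a.

-3.32%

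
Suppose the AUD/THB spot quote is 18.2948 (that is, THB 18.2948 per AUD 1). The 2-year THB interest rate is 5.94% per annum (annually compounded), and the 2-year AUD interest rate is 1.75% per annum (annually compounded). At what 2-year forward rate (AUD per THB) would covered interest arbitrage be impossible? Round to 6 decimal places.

0.050422

T = 2 years.
THB accumulates by (1 + 0.0594)^2 = 1.1223284.
AUD accumulates by (1 + 0.0175)^2 = 1.0353063.
CIP: F = S · (grow THB)/(grow AUD) = 18.2948 × 1.1223284/1.0353063 = 19.83256 THB per AUD.
Quoted the other way: 1/19.83256 = 0.050422 AUD per THB.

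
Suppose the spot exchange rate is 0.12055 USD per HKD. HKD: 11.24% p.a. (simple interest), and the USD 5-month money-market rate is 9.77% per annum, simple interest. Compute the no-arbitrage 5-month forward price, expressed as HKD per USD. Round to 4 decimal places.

8.3441

T = 5/12 years.
USD growth factor: 1 + 0.0977×5/12 = 1.0407083.
Growth of 1 HKD over T: 1 + 0.1124×5/12 = 1.0468333.
Forward (USD per HKD) = 0.12055 × 1.0407083 / 1.0468333 = 0.1198447.
Quoted the other way: 1/0.1198447 = 8.3441 HKD per USD.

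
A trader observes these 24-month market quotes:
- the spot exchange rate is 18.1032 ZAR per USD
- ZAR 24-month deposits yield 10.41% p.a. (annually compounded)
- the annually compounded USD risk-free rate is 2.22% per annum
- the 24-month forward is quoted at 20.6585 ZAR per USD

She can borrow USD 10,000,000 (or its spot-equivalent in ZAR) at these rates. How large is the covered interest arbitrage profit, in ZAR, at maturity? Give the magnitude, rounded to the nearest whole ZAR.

T = 2 years.
Route A — deposit USD, sell forward: 10,000,000 × 1.04489284 × 20.6585 = ZAR 215,859,187.35.
Route B — convert at spot, deposit ZAR: 10,000,000 × 18.1032 × 1.21903681 = ZAR 220,684,671.79.
The quoted forward undervalues USD, so borrow USD, convert to ZAR at spot, deposit the ZAR at 10.41%, and buy USD forward at 20.6585 to cover the loan.
The gap between the two covered legs is ZAR 4,825,484.

ZAR 4,825,484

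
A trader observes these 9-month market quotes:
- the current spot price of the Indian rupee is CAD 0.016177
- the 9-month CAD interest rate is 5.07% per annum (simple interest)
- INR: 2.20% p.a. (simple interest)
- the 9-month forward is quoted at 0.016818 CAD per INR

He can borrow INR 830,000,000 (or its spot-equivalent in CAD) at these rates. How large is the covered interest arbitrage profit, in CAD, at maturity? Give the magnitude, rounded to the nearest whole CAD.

CAD 251,794

T = 9/12 years.
Route A — deposit INR, sell forward: 830,000,000 × 1.016500 × 0.016818 = CAD 14,189,262.51.
Route B — convert at spot, deposit CAD: 830,000,000 × 0.016177 × 1.038025 = CAD 13,937,468.25.
The quoted forward overvalues INR, so borrow CAD, buy INR at spot, deposit the INR at 2.20%, and sell the proceeds forward at 0.016818.
Profit = 14,189,262.51 − 13,937,468.25 = CAD 251,794.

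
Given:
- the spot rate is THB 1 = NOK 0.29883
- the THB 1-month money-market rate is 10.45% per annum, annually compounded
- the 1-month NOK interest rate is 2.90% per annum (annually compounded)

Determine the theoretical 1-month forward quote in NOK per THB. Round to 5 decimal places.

0.29707

T = 1/12 years.
NOK accumulates by (1 + 0.0290)^(1/12) = 1.0023851.
THB growth factor: (1 + 0.1045)^(1/12) = 1.0083171.
CIP: F = S · (grow NOK)/(grow THB) = 0.29883 × 1.0023851/1.0083171 = 0.2970720 NOK per THB.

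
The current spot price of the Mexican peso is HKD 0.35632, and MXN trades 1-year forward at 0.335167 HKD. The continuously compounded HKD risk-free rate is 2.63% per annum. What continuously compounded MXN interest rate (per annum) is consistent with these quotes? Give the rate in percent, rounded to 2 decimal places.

8.75%

T = 1 year.
CIP gives F = S · g_HKD/g_MXN, so g_HKD/g_MXN = 0.335167/0.35632 = 0.9406348.
The HKD side grows by e^(0.0263×1) = 1.0266489.
So the MXN growth factor = 1.0914426.
Take logs: ln 1.0914426 / 1 = 0.087500, so 8.75%.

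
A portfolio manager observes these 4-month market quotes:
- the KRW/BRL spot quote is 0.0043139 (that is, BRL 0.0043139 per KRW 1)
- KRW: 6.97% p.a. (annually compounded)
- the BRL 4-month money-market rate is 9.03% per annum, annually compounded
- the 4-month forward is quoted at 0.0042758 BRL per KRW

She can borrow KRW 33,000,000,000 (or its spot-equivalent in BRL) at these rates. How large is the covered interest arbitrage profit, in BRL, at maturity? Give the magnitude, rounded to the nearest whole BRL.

BRL 2,214,514

T = 4/12 years.
Route A — deposit KRW, sell forward: 33,000,000,000 × 1.0227135232 × 0.0042758 = BRL 144,306,309.92.
Route B — convert at spot, deposit BRL: 33,000,000,000 × 0.0043139 × 1.02923687465 = BRL 146,520,823.47.
The quoted forward undervalues KRW, so borrow KRW, convert to BRL at spot, deposit the BRL at 9.03%, and buy KRW forward at 0.0042758 to cover the loan.
Arbitrage profit = |144,306,309.92 − 146,520,823.47| = BRL 2,214,514.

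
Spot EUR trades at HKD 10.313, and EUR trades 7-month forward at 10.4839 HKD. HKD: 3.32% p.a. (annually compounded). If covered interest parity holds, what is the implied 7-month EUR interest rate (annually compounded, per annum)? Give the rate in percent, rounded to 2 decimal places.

T = 7/12 years.
CIP gives F = S · g_HKD/g_EUR, so g_HKD/g_EUR = 10.4839/10.313 = 1.0165713.
HKD growth factor: (1 + 0.0332)^(7/12) = 1.0192348.
So the EUR growth factor = 1.0026201.
Annualise: 1.0026201^(12/7) − 1 = 0.004496 = 0.45%.

0.45%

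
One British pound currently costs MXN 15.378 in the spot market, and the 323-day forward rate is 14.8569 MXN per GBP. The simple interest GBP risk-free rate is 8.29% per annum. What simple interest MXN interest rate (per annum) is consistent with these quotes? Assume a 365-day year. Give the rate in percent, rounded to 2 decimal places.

T = 323/365 years.
F/S = 14.8569/15.378 = 0.9661139 = (growth of MXN) / (growth of GBP).
The GBP side grows by 1 + 0.0829×323/365 = 1.0733608.
Hence g_MXN = 1.0369888.
r = (1.0369888 − 1)/(323/365) = 0.041798 → 4.18%.

4.18%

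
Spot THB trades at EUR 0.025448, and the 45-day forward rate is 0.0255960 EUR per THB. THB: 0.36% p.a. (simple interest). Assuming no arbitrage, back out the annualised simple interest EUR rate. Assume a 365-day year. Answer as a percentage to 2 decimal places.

5.08%

T = 45/365 years.
CIP gives F = S · g_EUR/g_THB, so g_EUR/g_THB = 0.025596/0.025448 = 1.0058158.
The THB side grows by 1 + 0.0036×45/365 = 1.0004438.
That pins the EUR growth at 1.0062622.
(1.0062622 − 1)/T = 0.050793, i.e. 5.08%.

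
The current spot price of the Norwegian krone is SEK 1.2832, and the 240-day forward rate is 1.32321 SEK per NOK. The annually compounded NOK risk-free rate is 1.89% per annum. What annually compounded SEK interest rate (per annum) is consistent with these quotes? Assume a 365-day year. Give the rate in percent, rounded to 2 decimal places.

6.76%

T = 240/365 years.
F/S = 1.32321/1.2832 = 1.0311799 = (growth of SEK) / (growth of NOK).
The NOK side grows by (1 + 0.0189)^(240/365) = 1.0123875.
So the SEK growth factor = 1.0439536.
Annualise: 1.0439536^(365/240) − 1 = 0.067606 = 6.76%.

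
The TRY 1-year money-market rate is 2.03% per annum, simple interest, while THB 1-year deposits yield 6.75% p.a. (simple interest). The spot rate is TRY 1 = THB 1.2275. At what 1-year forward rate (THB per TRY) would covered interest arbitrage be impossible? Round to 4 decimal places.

1.2843

T = 1 year.
THB growth factor: 1 + 0.0675×1 = 1.067500.
TRY accumulates by 1 + 0.0203×1 = 1.020300.
Forward (THB per TRY) = 1.2275 × 1.067500 / 1.020300 = 1.284285.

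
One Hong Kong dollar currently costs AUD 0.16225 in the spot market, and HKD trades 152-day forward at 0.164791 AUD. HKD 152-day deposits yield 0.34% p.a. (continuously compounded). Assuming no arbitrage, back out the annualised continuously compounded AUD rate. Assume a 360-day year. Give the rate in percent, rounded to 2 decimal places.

4.02%

T = 152/360 years.
By CIP, F/S equals the AUD-to-HKD growth ratio: 0.164791/0.16225 = 1.0156610.
HKD growth factor: e^(0.0034×152/360) = 1.0014366.
That pins the AUD growth at 1.0171201.
r = ln(1.0171201)/(152/360) = 0.040204 → 4.02%.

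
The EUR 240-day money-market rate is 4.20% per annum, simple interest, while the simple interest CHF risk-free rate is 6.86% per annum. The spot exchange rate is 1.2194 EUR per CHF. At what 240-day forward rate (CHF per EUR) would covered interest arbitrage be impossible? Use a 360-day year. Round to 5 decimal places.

0.83422

T = 240/360 years.
EUR accumulates by 1 + 0.0420×240/360 = 1.028000.
CHF growth factor: 1 + 0.0686×240/360 = 1.0457333.
So F = 1.2194 × 1.028000 / 1.0457333 = 1.198722 (EUR/CHF).
Quoted the other way: 1/1.198722 = 0.83422 CHF per EUR.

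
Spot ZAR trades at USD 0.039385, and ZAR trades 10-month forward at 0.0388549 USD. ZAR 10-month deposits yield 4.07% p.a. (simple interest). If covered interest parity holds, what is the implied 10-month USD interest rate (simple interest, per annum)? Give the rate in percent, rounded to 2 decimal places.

2.40%

T = 10/12 years.
By CIP, F/S equals the USD-to-ZAR growth ratio: 0.0388549/0.039385 = 0.9865406.
ZAR growth factor: 1 + 0.0407×10/12 = 1.0339167.
Hence g_USD = 1.0200008.
r = (1.0200008 − 1)/(10/12) = 0.024001 → 2.40%.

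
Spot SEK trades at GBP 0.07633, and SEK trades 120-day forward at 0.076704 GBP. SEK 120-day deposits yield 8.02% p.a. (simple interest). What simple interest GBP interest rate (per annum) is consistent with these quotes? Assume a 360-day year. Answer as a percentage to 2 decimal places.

9.53%

T = 120/360 years.
By CIP, F/S equals the GBP-to-SEK growth ratio: 0.076704/0.07633 = 1.0048998.
SEK growth factor: 1 + 0.0802×120/360 = 1.0267333.
So the GBP growth factor = 1.0317641.
(1.0317641 − 1)/T = 0.095292, i.e. 9.53%.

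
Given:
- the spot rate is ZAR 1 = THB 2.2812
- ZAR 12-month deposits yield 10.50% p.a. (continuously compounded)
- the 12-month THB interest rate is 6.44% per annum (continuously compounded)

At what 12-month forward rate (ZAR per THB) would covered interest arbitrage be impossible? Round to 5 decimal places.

0.45653

T = 1 year.
Growth of 1 THB over T: e^(0.0644×1) = 1.0665189.
Growth of 1 ZAR over T: e^(0.1050×1) = 1.1107106.
Forward (THB per ZAR) = 2.2812 × 1.0665189 / 1.1107106 = 2.190438.
Invert for ZAR per THB: 1 / 2.190438 = 0.45653.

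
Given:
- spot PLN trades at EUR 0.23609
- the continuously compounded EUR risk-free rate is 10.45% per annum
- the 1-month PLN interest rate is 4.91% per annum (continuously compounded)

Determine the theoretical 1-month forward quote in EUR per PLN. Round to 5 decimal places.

0.23718

T = 1/12 years.
EUR accumulates by e^(0.1045×1/12) = 1.0087464.
PLN accumulates by e^(0.0491×1/12) = 1.004100.
So F = 0.23609 × 1.0087464 / 1.004100 = 0.2371825 (EUR/PLN).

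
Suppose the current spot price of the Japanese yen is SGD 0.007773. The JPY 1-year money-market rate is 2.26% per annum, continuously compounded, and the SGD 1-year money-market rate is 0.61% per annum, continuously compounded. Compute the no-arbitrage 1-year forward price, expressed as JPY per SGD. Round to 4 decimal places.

T = 1 year.
Growth of 1 SGD over T: e^(0.0061×1) = 1.006118643.
JPY growth factor: e^(0.0226×1) = 1.022857315.
CIP: F = S · (grow SGD)/(grow JPY) = 0.007773 × 1.006118643/1.022857315 = 0.00764579780 SGD per JPY.
Quoted the other way: 1/0.00764579780 = 130.7908 JPY per SGD.

130.7908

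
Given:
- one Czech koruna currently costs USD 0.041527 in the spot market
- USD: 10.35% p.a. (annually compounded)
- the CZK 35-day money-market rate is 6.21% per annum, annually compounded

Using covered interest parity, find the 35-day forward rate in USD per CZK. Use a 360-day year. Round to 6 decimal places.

T = 35/360 years.
USD growth factor: (1 + 0.1035)^(35/360) = 1.0096211.
CZK accumulates by (1 + 0.0621)^(35/360) = 1.0058746.
So F = 0.041527 × 1.0096211 / 1.0058746 = 0.04168167 (USD/CZK).

0.041682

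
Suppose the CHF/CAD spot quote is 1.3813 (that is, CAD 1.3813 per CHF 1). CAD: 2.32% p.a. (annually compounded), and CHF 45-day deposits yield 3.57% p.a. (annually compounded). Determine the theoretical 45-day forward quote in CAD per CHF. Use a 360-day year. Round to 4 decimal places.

T = 45/360 years.
Growth of 1 CAD over T: (1 + 0.0232)^(45/360) = 1.002871.
CHF accumulates by (1 + 0.0357)^(45/360) = 1.0043943.
Forward (CAD per CHF) = 1.3813 × 1.002871 / 1.0043943 = 1.379205.

1.3792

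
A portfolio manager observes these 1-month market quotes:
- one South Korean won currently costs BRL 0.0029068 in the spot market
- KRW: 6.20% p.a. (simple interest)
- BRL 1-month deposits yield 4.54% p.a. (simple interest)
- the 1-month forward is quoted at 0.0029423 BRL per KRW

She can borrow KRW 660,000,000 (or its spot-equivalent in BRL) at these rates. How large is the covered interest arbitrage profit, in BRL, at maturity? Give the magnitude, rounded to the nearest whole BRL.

BRL 26,205

T = 1/12 years.
Route A — deposit KRW, sell forward: 660,000,000 × 1.005166667 × 0.0029423 = BRL 1,951,951.24.
Route B — convert at spot, deposit BRL: 660,000,000 × 0.0029068 × 1.003783333 = BRL 1,925,746.28.
The quoted forward overvalues KRW, so borrow BRL, buy KRW at spot, deposit the KRW at 6.20%, and sell the proceeds forward at 0.0029423.
The gap between the two covered legs is BRL 26,205.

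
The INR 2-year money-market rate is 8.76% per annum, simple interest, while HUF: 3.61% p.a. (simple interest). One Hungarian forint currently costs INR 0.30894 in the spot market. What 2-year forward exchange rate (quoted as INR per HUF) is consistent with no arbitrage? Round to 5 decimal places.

0.33862

T = 2 years.
INR accumulates by 1 + 0.0876×2 = 1.175200.
HUF growth factor: 1 + 0.0361×2 = 1.072200.
Forward (INR per HUF) = 0.30894 × 1.175200 / 1.072200 = 0.3386181.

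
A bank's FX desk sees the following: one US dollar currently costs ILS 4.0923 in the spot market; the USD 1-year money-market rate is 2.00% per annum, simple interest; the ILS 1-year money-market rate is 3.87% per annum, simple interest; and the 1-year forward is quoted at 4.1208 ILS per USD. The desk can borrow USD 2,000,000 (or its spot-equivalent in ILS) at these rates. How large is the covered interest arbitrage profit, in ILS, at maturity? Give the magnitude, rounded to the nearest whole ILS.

T = 1 year.
Invest the USD and cover forward: 2,000,000 × 1.020000 × 4.1208 = ILS 8,406,432.00.
Convert at spot and invest in ILS: 2,000,000 × 4.0923 × 1.038700 = ILS 8,501,344.02.
The quoted forward undervalues USD, so borrow USD, convert to ILS at spot, deposit the ILS at 3.87%, and buy USD forward at 4.1208 to cover the loan.
Profit = 8,501,344.02 − 8,406,432.00 = ILS 94,912.

ILS 94,912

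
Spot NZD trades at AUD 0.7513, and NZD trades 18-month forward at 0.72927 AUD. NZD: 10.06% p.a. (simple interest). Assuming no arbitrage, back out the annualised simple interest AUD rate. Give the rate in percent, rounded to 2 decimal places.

7.81%

T = 18/12 years.
CIP gives F = S · g_AUD/g_NZD, so g_AUD/g_NZD = 0.72927/0.7513 = 0.9706775.
The NZD side grows by 1 + 0.1006×18/12 = 1.150900.
So the AUD growth factor = 1.1171527.
(1.1171527 − 1)/T = 0.078102, i.e. 7.81%.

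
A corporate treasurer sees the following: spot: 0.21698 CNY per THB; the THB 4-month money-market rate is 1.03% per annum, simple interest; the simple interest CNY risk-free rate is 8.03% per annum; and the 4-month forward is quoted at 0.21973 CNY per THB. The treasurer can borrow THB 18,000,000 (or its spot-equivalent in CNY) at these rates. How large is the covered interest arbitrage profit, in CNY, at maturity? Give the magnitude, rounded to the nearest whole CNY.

CNY 41,462

T = 4/12 years.
Route A — deposit THB, sell forward: 18,000,000 × 1.003433333 × 0.21973 = CNY 3,968,719.31.
Route B — convert at spot, deposit CNY: 18,000,000 × 0.21698 × 1.026766667 = CNY 4,010,180.97.
The quoted forward undervalues THB, so borrow THB, convert to CNY at spot, deposit the CNY at 8.03%, and buy THB forward at 0.21973 to cover the loan.
Profit = 4,010,180.97 − 3,968,719.31 = CNY 41,462.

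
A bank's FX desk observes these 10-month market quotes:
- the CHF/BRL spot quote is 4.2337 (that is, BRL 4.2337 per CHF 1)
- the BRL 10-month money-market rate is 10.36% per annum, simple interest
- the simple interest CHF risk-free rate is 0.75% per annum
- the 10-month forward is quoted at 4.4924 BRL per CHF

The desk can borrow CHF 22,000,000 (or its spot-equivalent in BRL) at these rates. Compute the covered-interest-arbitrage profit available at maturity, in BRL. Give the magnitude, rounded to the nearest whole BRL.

T = 10/12 years.
Route A — deposit CHF, sell forward: 22,000,000 × 1.006250 × 4.4924 = BRL 99,450,505.00.
Route B — convert at spot, deposit BRL: 22,000,000 × 4.2337 × 1.0863333333 = BRL 101,182,607.53.
The quoted forward undervalues CHF, so borrow CHF, convert to BRL at spot, deposit the BRL at 10.36%, and buy CHF forward at 4.4924 to cover the loan.
The gap between the two covered legs is BRL 1,732,103.

BRL 1,732,103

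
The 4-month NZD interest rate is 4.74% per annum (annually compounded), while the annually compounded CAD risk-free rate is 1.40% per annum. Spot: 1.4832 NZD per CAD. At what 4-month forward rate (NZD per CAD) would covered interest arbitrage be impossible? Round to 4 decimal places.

T = 4/12 years.
NZD growth factor: (1 + 0.0474)^(4/12) = 1.0155567.
CAD growth factor: (1 + 0.0140)^(4/12) = 1.0046451.
CIP: F = S · (grow NZD)/(grow CAD) = 1.4832 × 1.0155567/1.0046451 = 1.499309 NZD per CAD.

1.4993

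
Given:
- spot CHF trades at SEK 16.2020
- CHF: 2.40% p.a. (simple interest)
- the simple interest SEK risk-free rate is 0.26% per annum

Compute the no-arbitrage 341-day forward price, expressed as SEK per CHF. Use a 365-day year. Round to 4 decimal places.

15.8852

T = 341/365 years.
Growth of 1 SEK over T: 1 + 0.0026×341/365 = 1.00242904.
CHF growth factor: 1 + 0.0240×341/365 = 1.02242192.
Forward (SEK per CHF) = 16.202 × 1.00242904 / 1.02242192 = 15.885179.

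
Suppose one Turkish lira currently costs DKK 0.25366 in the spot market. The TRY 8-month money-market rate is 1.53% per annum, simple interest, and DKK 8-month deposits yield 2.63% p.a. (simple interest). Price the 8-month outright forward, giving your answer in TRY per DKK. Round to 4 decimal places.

T = 8/12 years.
DKK growth factor: 1 + 0.0263×8/12 = 1.0175333.
TRY accumulates by 1 + 0.0153×8/12 = 1.010200.
So F = 0.25366 × 1.0175333 / 1.010200 = 0.2555014 (DKK/TRY).
Quoted the other way: 1/0.2555014 = 3.9139 TRY per DKK.

3.9139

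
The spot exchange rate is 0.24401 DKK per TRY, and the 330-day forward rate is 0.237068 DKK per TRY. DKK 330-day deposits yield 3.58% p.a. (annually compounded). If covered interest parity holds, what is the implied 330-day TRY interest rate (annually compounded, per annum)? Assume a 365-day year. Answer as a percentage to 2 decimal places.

T = 330/365 years.
By CIP, F/S equals the DKK-to-TRY growth ratio: 0.237068/0.24401 = 0.9715503.
DKK growth factor: (1 + 0.0358)^(330/365) = 1.0323123.
That pins the TRY growth at 1.0625413.
Annualise: 1.0625413^(365/330) − 1 = 0.069400 = 6.94%.

6.94%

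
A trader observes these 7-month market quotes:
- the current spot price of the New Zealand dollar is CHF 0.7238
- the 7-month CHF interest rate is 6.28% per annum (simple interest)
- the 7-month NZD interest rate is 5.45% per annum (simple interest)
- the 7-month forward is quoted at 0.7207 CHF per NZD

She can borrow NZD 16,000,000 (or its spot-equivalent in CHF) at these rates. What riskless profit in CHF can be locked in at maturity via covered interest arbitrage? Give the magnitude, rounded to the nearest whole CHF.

CHF 107,247

T = 7/12 years.
Invest the NZD and cover forward: 16,000,000 × 1.0317916667 × 0.7207 = CHF 11,897,796.07.
Convert at spot and invest in CHF: 16,000,000 × 0.7238 × 1.0366333333 = CHF 12,005,043.31.
The quoted forward undervalues NZD, so borrow NZD, convert to CHF at spot, deposit the CHF at 6.28%, and buy NZD forward at 0.7207 to cover the loan.
The gap between the two covered legs is CHF 107,247.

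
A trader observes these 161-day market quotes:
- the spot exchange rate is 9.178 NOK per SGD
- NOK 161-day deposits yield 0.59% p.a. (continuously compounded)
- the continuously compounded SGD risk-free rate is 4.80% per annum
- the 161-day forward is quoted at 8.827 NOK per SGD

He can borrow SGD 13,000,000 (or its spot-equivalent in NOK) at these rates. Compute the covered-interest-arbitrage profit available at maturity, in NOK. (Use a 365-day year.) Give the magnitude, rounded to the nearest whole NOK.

NOK 2,418,435

T = 161/365 years.
Invest the SGD and cover forward: 13,000,000 × 1.02139833257 × 8.827 = NOK 117,206,480.06.
Convert at spot and invest in NOK: 13,000,000 × 9.178 × 1.00260585511 = NOK 119,624,915.00.
The quoted forward undervalues SGD, so borrow SGD, convert to NOK at spot, deposit the NOK at 0.59%, and buy SGD forward at 8.827 to cover the loan.
The gap between the two covered legs is NOK 2,418,435.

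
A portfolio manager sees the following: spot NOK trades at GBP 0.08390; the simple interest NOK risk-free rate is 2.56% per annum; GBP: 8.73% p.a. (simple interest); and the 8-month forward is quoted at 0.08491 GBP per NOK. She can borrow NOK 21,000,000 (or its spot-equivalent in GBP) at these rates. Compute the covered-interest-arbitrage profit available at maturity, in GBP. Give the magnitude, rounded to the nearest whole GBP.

T = 8/12 years.
Route A — deposit NOK, sell forward: 21,000,000 × 1.017066667 × 0.08491 = GBP 1,813,541.74.
Route B — convert at spot, deposit GBP: 21,000,000 × 0.08390 × 1.058200 = GBP 1,864,442.58.
The quoted forward undervalues NOK, so borrow NOK, convert to GBP at spot, deposit the GBP at 8.73%, and buy NOK forward at 0.08491 to cover the loan.
Arbitrage profit = |1,813,541.74 − 1,864,442.58| = GBP 50,901.

GBP 50,901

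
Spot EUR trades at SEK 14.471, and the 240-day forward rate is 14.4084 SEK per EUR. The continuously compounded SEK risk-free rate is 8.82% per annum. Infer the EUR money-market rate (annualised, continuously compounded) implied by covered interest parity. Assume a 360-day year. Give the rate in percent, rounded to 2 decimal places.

T = 240/360 years.
By CIP, F/S equals the SEK-to-EUR growth ratio: 14.4084/14.471 = 0.9956741.
The SEK side grows by e^(0.0882×240/360) = 1.0605631.
Hence g_EUR = 1.0651709.
Take logs: ln 1.0651709 / (240/360) = 0.094703, so 9.47%.

9.47%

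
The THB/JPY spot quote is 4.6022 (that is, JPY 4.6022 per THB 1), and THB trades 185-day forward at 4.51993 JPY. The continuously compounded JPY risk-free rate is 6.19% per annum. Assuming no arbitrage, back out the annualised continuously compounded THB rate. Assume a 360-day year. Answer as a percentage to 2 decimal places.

T = 185/360 years.
F/S = 4.51993/4.6022 = 0.9821238 = (growth of JPY) / (growth of THB).
JPY growth factor: e^(0.0619×185/360) = 1.0323211.
That pins the THB growth at 1.051111.
r = ln(1.051111)/(185/360) = 0.097001 → 9.70%.

9.70%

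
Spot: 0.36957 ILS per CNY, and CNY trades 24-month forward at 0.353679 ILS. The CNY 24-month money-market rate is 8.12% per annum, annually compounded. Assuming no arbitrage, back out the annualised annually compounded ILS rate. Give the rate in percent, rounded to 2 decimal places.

T = 2 years.
F/S = 0.353679/0.36957 = 0.9570014 = (growth of ILS) / (growth of CNY).
CNY growth factor: (1 + 0.0812)^2 = 1.1689934.
So the ILS growth factor = 1.1187283.
Annualise: 1.1187283^(1/2) − 1 = 0.057700 = 5.77%.

5.77%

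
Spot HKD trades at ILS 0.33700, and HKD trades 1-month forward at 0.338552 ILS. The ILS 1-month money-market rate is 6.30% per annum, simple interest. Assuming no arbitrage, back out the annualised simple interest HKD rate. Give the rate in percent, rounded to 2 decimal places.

T = 1/12 years.
By CIP, F/S equals the ILS-to-HKD growth ratio: 0.338552/0.337 = 1.0046053.
The ILS side grows by 1 + 0.0630×1/12 = 1.005250.
So the HKD growth factor = 1.0006417.
(1.0006417 − 1)/T = 0.007700, i.e. 0.77%.

0.77%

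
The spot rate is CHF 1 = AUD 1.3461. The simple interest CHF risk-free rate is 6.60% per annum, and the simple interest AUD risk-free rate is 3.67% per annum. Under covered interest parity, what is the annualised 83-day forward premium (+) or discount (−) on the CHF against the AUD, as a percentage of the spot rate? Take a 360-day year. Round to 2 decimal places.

T = 83/360 years.
F = S · g_AUD/g_CHF = 1.3461 × 1.0084614/1.0152167 = 1.3371430.
Annualised premium = (F − S)/S × (1/T) = (1.3371430 − 1.3461)/1.3461 ÷ (83/360) = -2.89%.

-2.89%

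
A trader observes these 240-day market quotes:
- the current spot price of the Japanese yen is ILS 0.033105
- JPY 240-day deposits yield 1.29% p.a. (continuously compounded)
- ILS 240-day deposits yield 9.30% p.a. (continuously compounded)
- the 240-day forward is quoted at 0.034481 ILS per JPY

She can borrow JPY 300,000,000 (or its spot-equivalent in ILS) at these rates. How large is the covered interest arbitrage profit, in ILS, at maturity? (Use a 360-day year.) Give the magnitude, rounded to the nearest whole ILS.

T = 240/360 years.
Route A — deposit JPY, sell forward: 300,000,000 × 1.0086370862 × 0.034481 = ILS 10,433,644.61.
Route B — convert at spot, deposit ILS: 300,000,000 × 0.033105 × 1.0639623447 = ILS 10,566,742.03.
The quoted forward undervalues JPY, so borrow JPY, convert to ILS at spot, deposit the ILS at 9.30%, and buy JPY forward at 0.034481 to cover the loan.
Arbitrage profit = |10,433,644.61 − 10,566,742.03| = ILS 133,097.

ILS 133,097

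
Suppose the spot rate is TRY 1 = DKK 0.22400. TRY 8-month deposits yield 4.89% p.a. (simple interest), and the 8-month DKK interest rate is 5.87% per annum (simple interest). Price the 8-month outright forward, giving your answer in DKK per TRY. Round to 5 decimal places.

T = 8/12 years.
DKK accumulates by 1 + 0.0587×8/12 = 1.0391333.
TRY accumulates by 1 + 0.0489×8/12 = 1.032600.
So F = 0.224 × 1.0391333 / 1.032600 = 0.2254173 (DKK/TRY).

0.22542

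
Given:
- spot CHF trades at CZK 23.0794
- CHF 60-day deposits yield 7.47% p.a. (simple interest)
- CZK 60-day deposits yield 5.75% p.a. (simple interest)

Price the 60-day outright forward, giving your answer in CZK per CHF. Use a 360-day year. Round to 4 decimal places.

23.0141

T = 60/360 years.
Growth of 1 CZK over T: 1 + 0.0575×60/360 = 1.00958333.
Growth of 1 CHF over T: 1 + 0.0747×60/360 = 1.012450.
CIP: F = S · (grow CZK)/(grow CHF) = 23.0794 × 1.00958333/1.012450 = 23.014053 CZK per CHF.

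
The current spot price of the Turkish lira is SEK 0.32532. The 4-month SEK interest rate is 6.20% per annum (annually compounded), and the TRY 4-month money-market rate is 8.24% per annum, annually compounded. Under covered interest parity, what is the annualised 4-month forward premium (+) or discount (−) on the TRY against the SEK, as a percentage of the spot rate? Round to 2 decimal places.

T = 4/12 years.
F = S · g_SEK/g_TRY = 0.32532 × 1.0202537/1.026745 = 0.32326326.
Annualised premium = (F − S)/S × (1/T) = (0.32326326 − 0.32532)/0.32532 ÷ (4/12) = -1.90%.

-1.90%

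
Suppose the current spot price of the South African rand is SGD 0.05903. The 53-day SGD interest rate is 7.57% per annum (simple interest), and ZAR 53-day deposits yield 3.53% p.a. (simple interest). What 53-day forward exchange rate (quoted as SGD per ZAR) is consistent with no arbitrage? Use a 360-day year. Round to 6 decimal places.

0.059379

T = 53/360 years.
SGD growth factor: 1 + 0.0757×53/360 = 1.0111447.
Growth of 1 ZAR over T: 1 + 0.0353×53/360 = 1.0051969.
So F = 0.05903 × 1.0111447 / 1.0051969 = 0.05937928 (SGD/ZAR).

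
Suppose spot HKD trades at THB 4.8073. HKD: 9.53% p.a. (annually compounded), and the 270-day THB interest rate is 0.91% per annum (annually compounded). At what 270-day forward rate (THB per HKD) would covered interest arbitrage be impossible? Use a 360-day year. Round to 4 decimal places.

T = 270/360 years.
Growth of 1 THB over T: (1 + 0.0091)^(270/360) = 1.0068173.
HKD growth factor: (1 + 0.0953)^(270/360) = 1.0706557.
Forward (THB per HKD) = 4.8073 × 1.0068173 / 1.0706557 = 4.520662.

4.5207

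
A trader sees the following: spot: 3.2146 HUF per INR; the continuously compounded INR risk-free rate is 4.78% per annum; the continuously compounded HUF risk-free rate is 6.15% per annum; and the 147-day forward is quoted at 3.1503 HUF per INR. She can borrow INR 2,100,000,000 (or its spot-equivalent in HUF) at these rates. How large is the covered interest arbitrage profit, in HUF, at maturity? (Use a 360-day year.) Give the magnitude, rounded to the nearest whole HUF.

T = 147/360 years.
Invest the INR and cover forward: 2,100,000,000 × 1.019710061374 × 3.1503 = HUF 6,746,024,473.33.
Convert at spot and invest in HUF: 2,100,000,000 × 3.2146 × 1.025430474964 = HUF 6,922,332,490.12.
The quoted forward undervalues INR, so borrow INR, convert to HUF at spot, deposit the HUF at 6.15%, and buy INR forward at 3.1503 to cover the loan.
Arbitrage profit = |6,746,024,473.33 − 6,922,332,490.12| = HUF 176,308,017.

HUF 176,308,017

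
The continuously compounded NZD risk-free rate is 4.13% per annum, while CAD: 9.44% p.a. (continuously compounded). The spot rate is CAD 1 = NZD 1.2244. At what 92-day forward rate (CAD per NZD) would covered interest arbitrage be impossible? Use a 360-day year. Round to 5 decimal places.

0.82789

T = 92/360 years.
NZD growth factor: e^(0.0413×92/360) = 1.0106103.
Growth of 1 CAD over T: e^(0.0944×92/360) = 1.0244178.
Forward (NZD per CAD) = 1.2244 × 1.0106103 / 1.0244178 = 1.207897.
Invert for CAD per NZD: 1 / 1.207897 = 0.82789.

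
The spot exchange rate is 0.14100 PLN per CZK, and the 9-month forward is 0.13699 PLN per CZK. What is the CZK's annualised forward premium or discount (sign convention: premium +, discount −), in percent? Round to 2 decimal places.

-3.79%

T = 9/12 years.
CZK trades forward at -2.84397% vs spot over the period.
×(1/T) gives -3.79% p.a.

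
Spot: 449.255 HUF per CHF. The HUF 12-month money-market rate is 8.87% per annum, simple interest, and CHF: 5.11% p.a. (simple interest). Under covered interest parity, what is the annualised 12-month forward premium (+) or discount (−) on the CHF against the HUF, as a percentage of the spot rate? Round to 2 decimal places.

+3.58%

T = 1 year.
F = S · g_HUF/g_CHF = 449.255 × 1.088700/1.051100 = 465.325772.
(F − S)/S ÷ T = (465.325772 − 449.255)/449.255/1 = 0.035772 → 3.58%.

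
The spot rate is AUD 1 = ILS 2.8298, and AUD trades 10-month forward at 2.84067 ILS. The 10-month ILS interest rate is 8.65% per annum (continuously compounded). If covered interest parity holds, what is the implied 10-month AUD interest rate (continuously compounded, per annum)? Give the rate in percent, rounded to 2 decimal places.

8.19%

T = 10/12 years.
CIP gives F = S · g_ILS/g_AUD, so g_ILS/g_AUD = 2.84067/2.8298 = 1.0038413.
ILS growth factor: e^(0.0865×10/12) = 1.0747449.
So the AUD growth factor = 1.0706323.
r = ln(1.0706323)/(10/12) = 0.081899 → 8.19%.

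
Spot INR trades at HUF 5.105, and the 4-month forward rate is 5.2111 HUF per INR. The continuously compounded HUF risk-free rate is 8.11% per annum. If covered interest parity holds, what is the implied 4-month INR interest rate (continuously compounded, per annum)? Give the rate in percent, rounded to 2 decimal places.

1.94%

T = 4/12 years.
By CIP, F/S equals the HUF-to-INR growth ratio: 5.2111/5.105 = 1.0207835.
The HUF side grows by e^(0.0811×4/12) = 1.027402.
Hence g_INR = 1.0064837.
Take logs: ln 1.0064837 / (4/12) = 0.019388, so 1.94%.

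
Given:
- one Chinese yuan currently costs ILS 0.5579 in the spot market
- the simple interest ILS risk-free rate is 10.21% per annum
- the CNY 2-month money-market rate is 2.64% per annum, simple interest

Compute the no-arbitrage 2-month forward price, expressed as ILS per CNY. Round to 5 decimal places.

0.56491

T = 2/12 years.
ILS growth factor: 1 + 0.1021×2/12 = 1.0170167.
CNY accumulates by 1 + 0.0264×2/12 = 1.004400.
So F = 0.5579 × 1.0170167 / 1.004400 = 0.5649080 (ILS/CNY).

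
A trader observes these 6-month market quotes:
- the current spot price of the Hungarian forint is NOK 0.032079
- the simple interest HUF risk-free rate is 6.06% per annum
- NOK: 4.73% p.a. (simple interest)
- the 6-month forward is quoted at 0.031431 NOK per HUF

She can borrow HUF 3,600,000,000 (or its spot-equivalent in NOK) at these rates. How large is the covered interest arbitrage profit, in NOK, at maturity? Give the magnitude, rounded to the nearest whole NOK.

NOK 1,635,513

T = 6/12 years.
Invest the HUF and cover forward: 3,600,000,000 × 1.030300 × 0.031431 = NOK 116,580,093.48.
Convert at spot and invest in NOK: 3,600,000,000 × 0.032079 × 1.023650 = NOK 118,215,606.06.
The quoted forward undervalues HUF, so borrow HUF, convert to NOK at spot, deposit the NOK at 4.73%, and buy HUF forward at 0.031431 to cover the loan.
Arbitrage profit = |116,580,093.48 − 118,215,606.06| = NOK 1,635,513.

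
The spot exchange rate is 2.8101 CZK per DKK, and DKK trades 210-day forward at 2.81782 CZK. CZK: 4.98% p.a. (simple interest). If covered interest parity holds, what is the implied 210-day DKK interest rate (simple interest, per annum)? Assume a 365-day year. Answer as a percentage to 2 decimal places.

T = 210/365 years.
F/S = 2.81782/2.8101 = 1.0027472 = (growth of CZK) / (growth of DKK).
The CZK side grows by 1 + 0.0498×210/365 = 1.0286521.
So the DKK growth factor = 1.0258339.
(1.0258339 − 1)/T = 0.044902, i.e. 4.49%.

4.49%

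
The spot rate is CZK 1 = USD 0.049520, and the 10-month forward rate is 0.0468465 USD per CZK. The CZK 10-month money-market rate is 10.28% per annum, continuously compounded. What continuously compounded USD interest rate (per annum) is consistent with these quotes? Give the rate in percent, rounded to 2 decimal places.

T = 10/12 years.
CIP gives F = S · g_USD/g_CZK, so g_USD/g_CZK = 0.0468465/0.04952 = 0.9460117.
CZK growth factor: e^(0.1028×10/12) = 1.0894431.
Hence g_USD = 1.0306259.
Take logs: ln 1.0306259 / (10/12) = 0.036200, so 3.62%.

3.62%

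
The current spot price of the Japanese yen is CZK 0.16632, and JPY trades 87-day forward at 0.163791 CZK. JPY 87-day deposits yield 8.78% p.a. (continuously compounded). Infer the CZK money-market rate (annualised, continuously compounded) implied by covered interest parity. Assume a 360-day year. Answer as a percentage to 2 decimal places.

T = 87/360 years.
By CIP, F/S equals the CZK-to-JPY growth ratio: 0.163791/0.16632 = 0.9847944.
JPY growth factor: e^(0.0878×87/360) = 1.021445.
Hence g_CZK = 1.0059133.
r = ln(1.0059133)/(87/360) = 0.024397 → 2.44%.

2.44%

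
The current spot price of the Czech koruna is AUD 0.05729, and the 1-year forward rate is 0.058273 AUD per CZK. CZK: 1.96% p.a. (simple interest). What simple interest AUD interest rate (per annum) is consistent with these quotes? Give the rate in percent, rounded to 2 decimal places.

T = 1 year.
CIP gives F = S · g_AUD/g_CZK, so g_AUD/g_CZK = 0.058273/0.05729 = 1.0171583.
The CZK side grows by 1 + 0.0196×1 = 1.019600.
So the AUD growth factor = 1.0370946.
r = (1.0370946 − 1)/1 = 0.037095 → 3.71%.

3.71%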